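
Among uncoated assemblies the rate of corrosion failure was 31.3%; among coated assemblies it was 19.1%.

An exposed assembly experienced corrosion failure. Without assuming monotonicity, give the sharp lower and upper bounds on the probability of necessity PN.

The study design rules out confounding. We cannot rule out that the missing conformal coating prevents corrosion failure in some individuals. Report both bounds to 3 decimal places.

0.390 ≤ PN ≤ 1.000

p₁ = 0.313, p₀ = 0.191.
Under exogeneity alone the bounds on PN are max{0,(p₁−p₀)/p₁} ≤ PN ≤ min{1,(1−p₀)/p₁}.
  lower = (p₁ − p₀)/p₁ = 0.122 / 0.313 ≈ 0.3898
  upper = min{1, (1 − p₀)/p₁} = 0.809 / 0.313 ≈ 2.5847 → capped at 1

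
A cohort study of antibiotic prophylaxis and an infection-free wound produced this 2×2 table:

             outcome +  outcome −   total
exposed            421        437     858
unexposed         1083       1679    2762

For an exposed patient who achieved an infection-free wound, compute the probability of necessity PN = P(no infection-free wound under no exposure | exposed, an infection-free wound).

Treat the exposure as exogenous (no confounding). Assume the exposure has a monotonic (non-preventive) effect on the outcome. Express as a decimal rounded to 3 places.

p₁ = P(outcome | exposed) = 421/858 = 0.49068
p₀ = P(outcome | unexposed) = 1083/2762 = 0.39211
Under exogeneity and monotonicity, PN = (p₁ − p₀)/p₁.
PN = (0.49068 − 0.39211) / 0.49068 ≈ 0.2009

PN ≈ 0.201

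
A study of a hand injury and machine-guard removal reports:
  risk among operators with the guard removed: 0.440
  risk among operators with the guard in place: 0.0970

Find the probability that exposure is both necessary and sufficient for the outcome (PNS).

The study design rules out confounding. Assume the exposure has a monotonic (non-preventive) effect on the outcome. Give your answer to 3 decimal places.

PNS ≈ 0.343

Let p₁ = 0.44, p₀ = 0.097.
Under exogeneity and monotonicity, PNS = p₁ − p₀.
PNS = 0.44 − 0.097 = 0.343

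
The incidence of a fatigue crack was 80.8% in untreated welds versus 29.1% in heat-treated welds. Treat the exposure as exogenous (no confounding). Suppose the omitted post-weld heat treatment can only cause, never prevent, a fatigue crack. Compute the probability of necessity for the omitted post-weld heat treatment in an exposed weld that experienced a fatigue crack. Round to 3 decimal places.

PN ≈ 0.640

p₁ = 0.808, p₀ = 0.291.
Under exogeneity and monotonicity, PN = (p₁ − p₀) / p₁.
PN = (0.808 − 0.291) / 0.808 = 0.517 / 0.808 ≈ 0.6399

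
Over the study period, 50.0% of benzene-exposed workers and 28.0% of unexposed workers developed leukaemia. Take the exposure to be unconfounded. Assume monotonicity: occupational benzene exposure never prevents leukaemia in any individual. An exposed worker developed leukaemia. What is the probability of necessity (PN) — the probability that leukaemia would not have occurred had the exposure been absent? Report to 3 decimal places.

p₁ = 0.5, p₀ = 0.28.
Under exogeneity and monotonicity, PN = (p₁ − p₀) / p₁.
PN = (0.5 − 0.28) / 0.5 = 0.22 / 0.5 ≈ 0.4400

PN ≈ 0.440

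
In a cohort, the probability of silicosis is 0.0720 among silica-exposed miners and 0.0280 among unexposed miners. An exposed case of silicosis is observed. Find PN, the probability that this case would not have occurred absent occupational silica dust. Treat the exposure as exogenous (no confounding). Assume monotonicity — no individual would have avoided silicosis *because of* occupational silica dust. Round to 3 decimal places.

Let p₁ = 0.072, p₀ = 0.028.
Under exogeneity and monotonicity, PN = (p₁ − p₀) / p₁.
PN = (0.072 − 0.028) / 0.072 = 0.044 / 0.072 ≈ 0.6111

PN ≈ 0.611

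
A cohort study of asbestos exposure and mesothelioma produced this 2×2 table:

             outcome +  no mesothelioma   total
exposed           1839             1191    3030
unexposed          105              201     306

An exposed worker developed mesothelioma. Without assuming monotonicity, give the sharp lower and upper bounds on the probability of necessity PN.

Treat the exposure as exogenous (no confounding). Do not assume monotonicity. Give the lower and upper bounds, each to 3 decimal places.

p₁ = P(outcome | exposed) = 1839/3030 = 0.60693
p₀ = P(outcome | unexposed) = 105/306 = 0.34314
Under exogeneity alone the bounds on PN are max{0,(p₁−p₀)/p₁} ≤ PN ≤ min{1,(1−p₀)/p₁}.
  lower = (p₁ − p₀)/p₁ = 0.26379 / 0.60693 ≈ 0.4346
  upper = min{1, (1 − p₀)/p₁} = 0.65686 / 0.60693 ≈ 1.0823 → capped at 1

0.435 ≤ PN ≤ 1.000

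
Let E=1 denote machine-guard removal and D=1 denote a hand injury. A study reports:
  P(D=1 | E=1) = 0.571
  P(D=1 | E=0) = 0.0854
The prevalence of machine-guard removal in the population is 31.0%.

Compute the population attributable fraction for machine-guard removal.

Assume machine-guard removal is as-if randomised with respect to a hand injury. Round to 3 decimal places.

Let p₁ = 0.571, p₀ = 0.0854.
Overall risk P(Y=1) = π·p₁ + (1−π)·p₀ = 0.31×0.571 + 0.69×0.0854 = 0.23594.
Under exogeneity, PAF = [P(Y=1) − p₀] / P(Y=1).
PAF = (0.23594 − 0.0854) / 0.23594 ≈ 0.6380

PAF ≈ 0.638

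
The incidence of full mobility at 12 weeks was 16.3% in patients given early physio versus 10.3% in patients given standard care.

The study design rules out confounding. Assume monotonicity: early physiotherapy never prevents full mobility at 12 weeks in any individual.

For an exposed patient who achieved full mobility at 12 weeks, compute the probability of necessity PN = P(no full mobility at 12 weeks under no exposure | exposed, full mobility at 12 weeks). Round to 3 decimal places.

PN ≈ 0.368

p₁ = 0.163, p₀ = 0.103.
Under exogeneity and monotonicity, PN = (p₁ − p₀) / p₁.
PN = (0.163 − 0.103) / 0.163 = 0.06 / 0.163 ≈ 0.3681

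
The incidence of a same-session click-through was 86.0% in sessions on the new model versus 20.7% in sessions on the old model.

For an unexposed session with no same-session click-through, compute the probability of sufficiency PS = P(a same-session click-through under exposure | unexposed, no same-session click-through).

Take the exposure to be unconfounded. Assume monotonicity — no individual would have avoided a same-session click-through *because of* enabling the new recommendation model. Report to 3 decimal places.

PS ≈ 0.823

p₁ = 0.86, p₀ = 0.207.
Under exogeneity and monotonicity, PS = (p₁ − p₀) / (1 − p₀).
PS = (0.86 − 0.207) / (1 − 0.207) = 0.653 / 0.793 ≈ 0.8235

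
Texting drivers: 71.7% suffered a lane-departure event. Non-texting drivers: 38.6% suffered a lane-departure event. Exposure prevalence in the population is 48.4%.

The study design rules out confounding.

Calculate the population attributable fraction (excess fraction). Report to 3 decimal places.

PAF ≈ 0.293

p₁ = 0.717, p₀ = 0.386.
Overall risk P(Y=1) = π·p₁ + (1−π)·p₀ = 0.484×0.717 + 0.516×0.386 = 0.5462.
Under exogeneity, PAF = [P(Y=1) − p₀] / P(Y=1).
PAF = (0.5462 − 0.386) / 0.5462 ≈ 0.2933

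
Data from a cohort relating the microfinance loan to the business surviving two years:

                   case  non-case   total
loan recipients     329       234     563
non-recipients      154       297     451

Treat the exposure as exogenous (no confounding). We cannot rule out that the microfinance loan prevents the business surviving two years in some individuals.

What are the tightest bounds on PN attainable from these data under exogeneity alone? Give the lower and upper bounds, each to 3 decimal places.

0.416 ≤ PN ≤ 1.000

p₁ = P(outcome | exposed) = 329/563 = 0.58437
p₀ = P(outcome | unexposed) = 154/451 = 0.34146
Under exogeneity alone the bounds on PN are max{0,(p₁−p₀)/p₁} ≤ PN ≤ min{1,(1−p₀)/p₁}.
  lower = (p₁ − p₀)/p₁ = 0.24291 / 0.58437 ≈ 0.4157
  upper = min{1, (1 − p₀)/p₁} = 0.65854 / 0.58437 ≈ 1.1269 → capped at 1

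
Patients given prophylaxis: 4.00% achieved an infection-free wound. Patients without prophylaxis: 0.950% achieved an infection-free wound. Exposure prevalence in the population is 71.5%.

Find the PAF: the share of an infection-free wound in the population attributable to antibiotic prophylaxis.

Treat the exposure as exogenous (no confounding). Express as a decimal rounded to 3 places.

p₁ = 0.04, p₀ = 0.0095.
Overall risk P(Y=1) = π·p₁ + (1−π)·p₀ = 0.715×0.04 + 0.285×0.0095 = 0.031308.
Under exogeneity, PAF = [P(Y=1) − p₀] / P(Y=1).
PAF = (0.031308 − 0.0095) / 0.031308 ≈ 0.6966

PAF ≈ 0.697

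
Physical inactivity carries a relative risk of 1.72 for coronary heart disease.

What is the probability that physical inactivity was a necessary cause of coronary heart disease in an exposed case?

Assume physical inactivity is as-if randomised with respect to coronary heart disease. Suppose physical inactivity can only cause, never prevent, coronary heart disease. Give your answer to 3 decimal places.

Under exogeneity and monotonicity, PN = (RR − 1) / RR = 1 − 1/RR.
PN = (1.72 − 1) / 1.72 = 0.72 / 1.72 ≈ 0.4186

PN ≈ 0.419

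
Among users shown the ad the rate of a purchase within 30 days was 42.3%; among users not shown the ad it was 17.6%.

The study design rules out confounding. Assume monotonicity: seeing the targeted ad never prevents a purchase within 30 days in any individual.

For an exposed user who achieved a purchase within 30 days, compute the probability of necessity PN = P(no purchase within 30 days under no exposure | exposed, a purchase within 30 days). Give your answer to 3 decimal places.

p₁ = 0.423, p₀ = 0.176.
Under exogeneity and monotonicity, PN = (p₁ − p₀) / p₁.
PN = (0.423 − 0.176) / 0.423 = 0.247 / 0.423 ≈ 0.5839

PN ≈ 0.584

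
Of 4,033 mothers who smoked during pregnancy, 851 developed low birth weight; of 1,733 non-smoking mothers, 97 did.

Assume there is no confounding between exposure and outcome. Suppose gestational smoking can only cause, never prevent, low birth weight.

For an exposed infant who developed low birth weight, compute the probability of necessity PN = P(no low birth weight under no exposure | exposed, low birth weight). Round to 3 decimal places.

p₁ = P(outcome | exposed) = 851/4033 = 0.21101
p₀ = P(outcome | unexposed) = 97/1733 = 0.055972
Under exogeneity and monotonicity, PN = (p₁ − p₀) / p₁.
PN = (0.21101 − 0.055972) / 0.21101 = 0.15504 / 0.21101 ≈ 0.7347

PN ≈ 0.735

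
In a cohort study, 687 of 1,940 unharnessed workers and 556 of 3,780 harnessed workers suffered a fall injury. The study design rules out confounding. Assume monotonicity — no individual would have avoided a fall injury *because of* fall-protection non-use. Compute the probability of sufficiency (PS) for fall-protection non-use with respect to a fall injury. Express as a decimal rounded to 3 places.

PS ≈ 0.243

p₁ = P(outcome | exposed) = 687/1940 = 0.35412
p₀ = P(outcome | unexposed) = 556/3780 = 0.14709
Under exogeneity and monotonicity, PS = (p₁ − p₀) / (1 − p₀).
PS = (0.35412 − 0.14709) / (1 − 0.14709) = 0.20703 / 0.85291 ≈ 0.2427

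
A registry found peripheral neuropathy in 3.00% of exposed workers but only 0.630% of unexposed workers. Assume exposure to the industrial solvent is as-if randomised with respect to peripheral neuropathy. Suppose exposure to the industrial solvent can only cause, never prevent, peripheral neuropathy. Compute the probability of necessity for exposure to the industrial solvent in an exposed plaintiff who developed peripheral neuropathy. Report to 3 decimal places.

PN ≈ 0.790

p₁ = 0.03, p₀ = 0.0063.
Under exogeneity and monotonicity, PN = (p₁ − p₀) / p₁.
PN = (0.03 − 0.0063) / 0.03 = 0.0237 / 0.03 ≈ 0.7900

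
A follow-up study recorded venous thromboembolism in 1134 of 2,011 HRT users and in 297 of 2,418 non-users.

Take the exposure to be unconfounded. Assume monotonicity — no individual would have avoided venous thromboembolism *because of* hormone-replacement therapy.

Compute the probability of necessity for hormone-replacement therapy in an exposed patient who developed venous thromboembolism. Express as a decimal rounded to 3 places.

p₁ = P(outcome | exposed) = 1134/2011 = 0.5639
p₀ = P(outcome | unexposed) = 297/2418 = 0.12283
Under exogeneity and monotonicity, PN = (p₁ − p₀) / p₁.
PN = (0.5639 − 0.12283) / 0.5639 = 0.44107 / 0.5639 ≈ 0.7822

PN ≈ 0.782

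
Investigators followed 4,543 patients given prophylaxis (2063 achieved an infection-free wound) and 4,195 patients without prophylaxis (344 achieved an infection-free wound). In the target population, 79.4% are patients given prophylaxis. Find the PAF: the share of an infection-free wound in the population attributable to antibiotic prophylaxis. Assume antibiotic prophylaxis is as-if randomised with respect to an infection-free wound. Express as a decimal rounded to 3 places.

PAF ≈ 0.783

p₁ = P(outcome | exposed) = 2063/4543 = 0.45411
p₀ = P(outcome | unexposed) = 344/4195 = 0.082002
Overall risk P(Y=1) = π·p₁ + (1−π)·p₀ = 0.794×0.45411 + 0.206×0.082002 = 0.37745.
Under exogeneity, PAF = [P(Y=1) − p₀] / P(Y=1).
PAF = (0.37745 − 0.082002) / 0.37745 ≈ 0.7827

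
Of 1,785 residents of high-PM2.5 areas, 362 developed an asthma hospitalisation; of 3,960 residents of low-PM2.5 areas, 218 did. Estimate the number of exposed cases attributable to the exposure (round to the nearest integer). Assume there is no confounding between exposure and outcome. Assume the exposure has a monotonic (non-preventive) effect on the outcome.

p₁ = P(outcome | exposed) = 362/1785 = 0.2028
p₀ = P(outcome | unexposed) = 218/3960 = 0.055051
PN = (p₁ − p₀)/p₁ = (0.2028 − 0.055051) / 0.2028 ≈ 0.72855.
Attributable cases ≈ PN × (exposed cases) = 0.72855 × 362 ≈ 263.73.

about 264 cases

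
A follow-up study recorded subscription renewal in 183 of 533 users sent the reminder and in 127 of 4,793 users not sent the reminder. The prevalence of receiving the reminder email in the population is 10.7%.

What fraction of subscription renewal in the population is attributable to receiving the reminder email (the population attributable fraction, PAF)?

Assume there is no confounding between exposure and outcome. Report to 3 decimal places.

PAF ≈ 0.561

p₁ = P(outcome | exposed) = 183/533 = 0.34334
p₀ = P(outcome | unexposed) = 127/4793 = 0.026497
Overall risk P(Y=1) = π·p₁ + (1−π)·p₀ = 0.107×0.34334 + 0.893×0.026497 = 0.060399.
Under exogeneity, PAF = [P(Y=1) − p₀] / P(Y=1).
PAF = (0.060399 − 0.026497) / 0.060399 ≈ 0.5613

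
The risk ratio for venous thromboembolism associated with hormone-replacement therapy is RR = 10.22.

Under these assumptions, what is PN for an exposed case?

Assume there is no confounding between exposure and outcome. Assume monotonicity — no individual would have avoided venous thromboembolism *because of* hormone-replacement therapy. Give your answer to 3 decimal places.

Under exogeneity and monotonicity, PN = (RR − 1) / RR = 1 − 1/RR.
PN = (10.22 − 1) / 10.22 = 9.22 / 10.22 ≈ 0.9022

PN ≈ 0.902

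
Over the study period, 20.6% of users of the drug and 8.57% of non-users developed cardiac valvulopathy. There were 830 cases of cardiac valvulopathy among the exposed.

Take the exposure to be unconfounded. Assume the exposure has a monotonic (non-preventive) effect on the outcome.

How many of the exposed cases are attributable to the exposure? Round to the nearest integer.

p₁ = 0.206, p₀ = 0.0857.
PN = (p₁ − p₀)/p₁ = (0.206 − 0.0857) / 0.206 ≈ 0.58398.
Attributable cases ≈ PN × (exposed cases) = 0.58398 × 830 ≈ 484.70.

about 485 cases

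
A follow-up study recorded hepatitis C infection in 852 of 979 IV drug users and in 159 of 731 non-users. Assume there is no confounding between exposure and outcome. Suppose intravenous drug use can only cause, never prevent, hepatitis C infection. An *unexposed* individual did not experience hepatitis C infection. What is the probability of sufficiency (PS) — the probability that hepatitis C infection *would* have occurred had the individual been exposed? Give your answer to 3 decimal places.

p₁ = P(outcome | exposed) = 852/979 = 0.87028
p₀ = P(outcome | unexposed) = 159/731 = 0.21751
Under exogeneity and monotonicity, PS = (p₁ − p₀) / (1 − p₀).
PS = (0.87028 − 0.21751) / (1 − 0.21751) = 0.65277 / 0.78249 ≈ 0.8342

PS ≈ 0.834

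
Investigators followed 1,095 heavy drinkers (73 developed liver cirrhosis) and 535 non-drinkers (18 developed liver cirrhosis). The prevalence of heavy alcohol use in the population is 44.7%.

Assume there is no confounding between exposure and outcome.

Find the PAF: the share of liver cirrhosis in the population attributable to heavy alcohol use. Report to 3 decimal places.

p₁ = P(outcome | exposed) = 73/1095 = 0.066667
p₀ = P(outcome | unexposed) = 18/535 = 0.033645
Overall risk P(Y=1) = π·p₁ + (1−π)·p₀ = 0.447×0.066667 + 0.553×0.033645 = 0.048406.
Under exogeneity, PAF = [P(Y=1) − p₀] / P(Y=1).
PAF = (0.048406 − 0.033645) / 0.048406 ≈ 0.3049

PAF ≈ 0.305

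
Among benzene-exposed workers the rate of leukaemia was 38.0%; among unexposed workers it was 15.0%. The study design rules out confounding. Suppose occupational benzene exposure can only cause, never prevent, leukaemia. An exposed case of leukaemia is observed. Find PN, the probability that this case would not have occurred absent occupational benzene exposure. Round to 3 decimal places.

p₁ = 0.38, p₀ = 0.15.
Under exogeneity and monotonicity, PN = (p₁ − p₀) / p₁.
PN = (0.38 − 0.15) / 0.38 = 0.23 / 0.38 ≈ 0.6053

PN ≈ 0.605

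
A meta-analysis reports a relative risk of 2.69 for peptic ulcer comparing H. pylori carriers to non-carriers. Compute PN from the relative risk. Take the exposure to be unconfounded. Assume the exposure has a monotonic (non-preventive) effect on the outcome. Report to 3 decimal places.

PN ≈ 0.628

Under exogeneity and monotonicity, PN = (RR − 1) / RR = 1 − 1/RR.
PN = (2.69 − 1) / 2.69 = 1.69 / 2.69 ≈ 0.6283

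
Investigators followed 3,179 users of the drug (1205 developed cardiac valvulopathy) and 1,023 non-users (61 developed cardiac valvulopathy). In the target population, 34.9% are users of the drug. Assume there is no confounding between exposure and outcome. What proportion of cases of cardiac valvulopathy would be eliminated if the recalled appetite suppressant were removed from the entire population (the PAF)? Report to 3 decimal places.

PAF ≈ 0.652

p₁ = P(outcome | exposed) = 1205/3179 = 0.37905
p₀ = P(outcome | unexposed) = 61/1023 = 0.059629
Overall risk P(Y=1) = π·p₁ + (1−π)·p₀ = 0.349×0.37905 + 0.651×0.059629 = 0.17111.
Under exogeneity, PAF = [P(Y=1) − p₀] / P(Y=1).
PAF = (0.17111 − 0.059629) / 0.17111 ≈ 0.6515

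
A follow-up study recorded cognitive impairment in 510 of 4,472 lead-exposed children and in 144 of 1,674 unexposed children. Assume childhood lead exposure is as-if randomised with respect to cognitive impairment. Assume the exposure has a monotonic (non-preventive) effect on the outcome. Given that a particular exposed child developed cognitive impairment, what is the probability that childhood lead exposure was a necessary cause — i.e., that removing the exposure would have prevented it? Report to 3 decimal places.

p₁ = P(outcome | exposed) = 510/4472 = 0.11404
p₀ = P(outcome | unexposed) = 144/1674 = 0.086022
Under exogeneity and monotonicity, PN = (p₁ − p₀) / p₁.
PN = (0.11404 − 0.086022) / 0.11404 = 0.028021 / 0.11404 ≈ 0.2457

PN ≈ 0.246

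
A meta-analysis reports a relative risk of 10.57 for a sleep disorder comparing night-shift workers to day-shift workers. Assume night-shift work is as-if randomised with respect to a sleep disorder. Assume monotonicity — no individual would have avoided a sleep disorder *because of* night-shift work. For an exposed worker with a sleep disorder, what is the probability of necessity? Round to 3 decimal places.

Under exogeneity and monotonicity, PN = (RR − 1) / RR = 1 − 1/RR.
PN = (10.57 − 1) / 10.57 = 9.57 / 10.57 ≈ 0.9054

PN ≈ 0.905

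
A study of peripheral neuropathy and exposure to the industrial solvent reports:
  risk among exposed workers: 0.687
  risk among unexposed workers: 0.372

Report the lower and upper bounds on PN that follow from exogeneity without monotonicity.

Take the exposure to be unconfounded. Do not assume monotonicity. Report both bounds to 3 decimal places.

Let p₁ = 0.687, p₀ = 0.372.
Under exogeneity alone the bounds on PN are max{0,(p₁−p₀)/p₁} ≤ PN ≤ min{1,(1−p₀)/p₁}.
  lower = (p₁ − p₀)/p₁ = 0.315 / 0.687 ≈ 0.4585
  upper = min{1, (1 − p₀)/p₁} = 0.628 / 0.687 ≈ 0.9141

0.459 ≤ PN ≤ 0.914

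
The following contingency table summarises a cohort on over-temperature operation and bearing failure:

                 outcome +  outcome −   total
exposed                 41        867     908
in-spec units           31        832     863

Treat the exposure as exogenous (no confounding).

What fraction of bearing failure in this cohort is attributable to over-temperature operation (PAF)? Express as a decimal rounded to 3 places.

p₁ = P(outcome | exposed) = 41/908 = 0.045154
p₀ = P(outcome | unexposed) = 31/863 = 0.035921
Exposure prevalence π = 908/1771 = 0.5127; overall risk P(Y=1) = 0.040655.
Under exogeneity, PAF = [P(Y=1) − p₀]/P(Y=1).
PAF = (0.040655 − 0.035921) / 0.040655 ≈ 0.1164

PAF ≈ 0.116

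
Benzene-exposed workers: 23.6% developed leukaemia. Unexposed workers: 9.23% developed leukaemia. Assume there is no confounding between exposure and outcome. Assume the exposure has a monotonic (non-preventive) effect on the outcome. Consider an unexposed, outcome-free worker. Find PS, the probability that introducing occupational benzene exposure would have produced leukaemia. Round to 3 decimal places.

p₁ = 0.236, p₀ = 0.0923.
Under exogeneity and monotonicity, PS = (p₁ − p₀) / (1 − p₀).
PS = (0.236 − 0.0923) / (1 − 0.0923) = 0.1437 / 0.9077 ≈ 0.1583

PS ≈ 0.158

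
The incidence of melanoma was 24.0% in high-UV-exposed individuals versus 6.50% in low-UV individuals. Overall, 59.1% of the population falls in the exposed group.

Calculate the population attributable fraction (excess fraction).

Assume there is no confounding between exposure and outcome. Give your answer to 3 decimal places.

p₁ = 0.24, p₀ = 0.065.
Overall risk P(Y=1) = π·p₁ + (1−π)·p₀ = 0.591×0.24 + 0.409×0.065 = 0.16842.
Under exogeneity, PAF = [P(Y=1) − p₀] / P(Y=1).
PAF = (0.16842 − 0.065) / 0.16842 ≈ 0.6141

PAF ≈ 0.614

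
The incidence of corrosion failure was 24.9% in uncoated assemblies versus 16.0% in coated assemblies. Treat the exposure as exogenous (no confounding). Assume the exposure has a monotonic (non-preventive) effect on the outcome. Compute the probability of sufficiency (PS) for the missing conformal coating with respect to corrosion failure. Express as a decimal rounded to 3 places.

p₁ = 0.249, p₀ = 0.16.
Under exogeneity and monotonicity, PS = (p₁ − p₀) / (1 − p₀).
PS = (0.249 − 0.16) / (1 − 0.16) = 0.089 / 0.84 ≈ 0.1060

PS ≈ 0.106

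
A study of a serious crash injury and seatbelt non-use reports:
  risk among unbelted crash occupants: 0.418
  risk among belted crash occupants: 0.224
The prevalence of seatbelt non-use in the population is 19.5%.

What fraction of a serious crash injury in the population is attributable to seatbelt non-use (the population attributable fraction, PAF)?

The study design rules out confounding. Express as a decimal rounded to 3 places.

Let p₁ = 0.418, p₀ = 0.224.
Overall risk P(Y=1) = π·p₁ + (1−π)·p₀ = 0.195×0.418 + 0.805×0.224 = 0.26183.
Under exogeneity, PAF = [P(Y=1) − p₀] / P(Y=1).
PAF = (0.26183 − 0.224) / 0.26183 ≈ 0.1445

PAF ≈ 0.144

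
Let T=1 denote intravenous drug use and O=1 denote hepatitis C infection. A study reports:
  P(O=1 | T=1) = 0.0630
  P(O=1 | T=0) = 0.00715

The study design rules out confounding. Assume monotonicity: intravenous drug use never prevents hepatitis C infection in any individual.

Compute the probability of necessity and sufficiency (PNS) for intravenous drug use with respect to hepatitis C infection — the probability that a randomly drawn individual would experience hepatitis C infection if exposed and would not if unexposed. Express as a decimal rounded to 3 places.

PNS ≈ 0.056

Let p₁ = 0.063, p₀ = 0.00715.
Under exogeneity and monotonicity, PNS = p₁ − p₀.
PNS = 0.063 − 0.00715 = 0.05585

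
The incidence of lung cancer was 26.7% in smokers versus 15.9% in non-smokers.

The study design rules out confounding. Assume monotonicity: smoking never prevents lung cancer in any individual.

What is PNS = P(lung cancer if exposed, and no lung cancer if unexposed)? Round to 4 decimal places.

PNS ≈ 0.1080

p₁ = 0.267, p₀ = 0.159.
Under exogeneity and monotonicity, PNS = p₁ − p₀.
PNS = 0.267 − 0.159 = 0.108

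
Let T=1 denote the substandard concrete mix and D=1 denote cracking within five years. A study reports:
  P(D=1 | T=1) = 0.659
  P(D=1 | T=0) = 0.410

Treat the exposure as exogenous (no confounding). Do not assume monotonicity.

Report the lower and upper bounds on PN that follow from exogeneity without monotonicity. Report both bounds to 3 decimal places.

0.378 ≤ PN ≤ 0.895

Let p₁ = 0.659, p₀ = 0.41.
Under exogeneity alone the bounds on PN are max{0,(p₁−p₀)/p₁} ≤ PN ≤ min{1,(1−p₀)/p₁}.
  lower = (p₁ − p₀)/p₁ = 0.249 / 0.659 ≈ 0.3778
  upper = min{1, (1 − p₀)/p₁} = 0.59 / 0.659 ≈ 0.8953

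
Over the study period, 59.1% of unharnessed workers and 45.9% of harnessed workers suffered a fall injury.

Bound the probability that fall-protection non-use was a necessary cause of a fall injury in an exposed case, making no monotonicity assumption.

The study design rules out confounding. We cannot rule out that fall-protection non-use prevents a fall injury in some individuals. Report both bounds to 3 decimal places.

p₁ = 0.591, p₀ = 0.459.
Under exogeneity alone the bounds on PN are max{0,(p₁−p₀)/p₁} ≤ PN ≤ min{1,(1−p₀)/p₁}.
  lower = (p₁ − p₀)/p₁ = 0.132 / 0.591 ≈ 0.2234
  upper = min{1, (1 − p₀)/p₁} = 0.541 / 0.591 ≈ 0.9154

0.223 ≤ PN ≤ 0.915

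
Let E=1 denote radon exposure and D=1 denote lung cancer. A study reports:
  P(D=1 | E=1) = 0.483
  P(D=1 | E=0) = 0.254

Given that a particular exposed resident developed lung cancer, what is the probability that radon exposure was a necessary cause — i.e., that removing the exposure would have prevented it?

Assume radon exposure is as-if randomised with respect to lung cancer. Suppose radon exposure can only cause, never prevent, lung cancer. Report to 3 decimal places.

PN ≈ 0.474

Let p₁ = 0.483, p₀ = 0.254.
Under exogeneity and monotonicity, PN = (p₁ − p₀) / p₁.
PN = (0.483 − 0.254) / 0.483 = 0.229 / 0.483 ≈ 0.4741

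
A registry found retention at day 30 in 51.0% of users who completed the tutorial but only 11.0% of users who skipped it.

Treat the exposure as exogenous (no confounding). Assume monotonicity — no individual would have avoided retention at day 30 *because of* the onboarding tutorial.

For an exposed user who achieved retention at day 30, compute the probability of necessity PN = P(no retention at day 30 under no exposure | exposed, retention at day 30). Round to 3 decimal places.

p₁ = 0.51, p₀ = 0.11.
Under exogeneity and monotonicity, PN = (p₁ − p₀) / p₁.
PN = (0.51 − 0.11) / 0.51 = 0.4 / 0.51 ≈ 0.7843

PN ≈ 0.784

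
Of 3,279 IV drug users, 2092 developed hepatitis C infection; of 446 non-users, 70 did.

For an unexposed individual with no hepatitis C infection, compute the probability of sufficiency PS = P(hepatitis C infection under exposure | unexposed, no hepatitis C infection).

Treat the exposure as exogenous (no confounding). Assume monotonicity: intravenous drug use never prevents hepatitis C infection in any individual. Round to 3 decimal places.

p₁ = P(outcome | exposed) = 2092/3279 = 0.638
p₀ = P(outcome | unexposed) = 70/446 = 0.15695
Under exogeneity and monotonicity, PS = (p₁ − p₀) / (1 − p₀).
PS = (0.638 − 0.15695) / (1 − 0.15695) = 0.48105 / 0.84305 ≈ 0.5706

PS ≈ 0.571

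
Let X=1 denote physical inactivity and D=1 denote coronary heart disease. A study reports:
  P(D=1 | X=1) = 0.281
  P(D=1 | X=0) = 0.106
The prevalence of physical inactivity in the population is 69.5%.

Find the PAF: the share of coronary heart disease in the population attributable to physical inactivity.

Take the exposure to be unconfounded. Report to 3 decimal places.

Let p₁ = 0.281, p₀ = 0.106.
Overall risk P(Y=1) = π·p₁ + (1−π)·p₀ = 0.695×0.281 + 0.305×0.106 = 0.22762.
Under exogeneity, PAF = [P(Y=1) − p₀] / P(Y=1).
PAF = (0.22762 − 0.106) / 0.22762 ≈ 0.5343

PAF ≈ 0.534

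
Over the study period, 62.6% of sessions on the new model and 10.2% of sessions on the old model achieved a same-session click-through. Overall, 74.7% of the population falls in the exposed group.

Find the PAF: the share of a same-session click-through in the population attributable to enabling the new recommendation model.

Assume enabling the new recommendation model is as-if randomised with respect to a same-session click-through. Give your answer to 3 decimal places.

p₁ = 0.626, p₀ = 0.102.
Overall risk P(Y=1) = π·p₁ + (1−π)·p₀ = 0.747×0.626 + 0.253×0.102 = 0.49343.
Under exogeneity, PAF = [P(Y=1) − p₀] / P(Y=1).
PAF = (0.49343 − 0.102) / 0.49343 ≈ 0.7933

PAF ≈ 0.793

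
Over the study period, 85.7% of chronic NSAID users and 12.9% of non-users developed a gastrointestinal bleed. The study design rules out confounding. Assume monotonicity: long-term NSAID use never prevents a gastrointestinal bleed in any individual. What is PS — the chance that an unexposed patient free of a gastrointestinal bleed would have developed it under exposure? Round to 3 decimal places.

p₁ = 0.857, p₀ = 0.129.
Under exogeneity and monotonicity, PS = (p₁ − p₀) / (1 − p₀).
PS = (0.857 − 0.129) / (1 − 0.129) = 0.728 / 0.871 ≈ 0.8358

PS ≈ 0.836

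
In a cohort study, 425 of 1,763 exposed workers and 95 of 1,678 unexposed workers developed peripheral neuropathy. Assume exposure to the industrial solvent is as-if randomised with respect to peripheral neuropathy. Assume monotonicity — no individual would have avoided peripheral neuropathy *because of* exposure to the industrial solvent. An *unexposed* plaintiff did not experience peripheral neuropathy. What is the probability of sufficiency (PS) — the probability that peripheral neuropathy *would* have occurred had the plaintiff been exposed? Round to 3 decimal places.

p₁ = P(outcome | exposed) = 425/1763 = 0.24107
p₀ = P(outcome | unexposed) = 95/1678 = 0.056615
Under exogeneity and monotonicity, PS = (p₁ − p₀) / (1 − p₀).
PS = (0.24107 − 0.056615) / (1 − 0.056615) = 0.18445 / 0.94338 ≈ 0.1955

PS ≈ 0.196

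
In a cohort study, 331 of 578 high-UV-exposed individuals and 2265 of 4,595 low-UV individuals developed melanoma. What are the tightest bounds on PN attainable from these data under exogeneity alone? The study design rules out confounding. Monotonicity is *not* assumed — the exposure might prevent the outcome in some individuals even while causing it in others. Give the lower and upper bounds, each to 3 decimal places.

0.139 ≤ PN ≤ 0.885

p₁ = P(outcome | exposed) = 331/578 = 0.57266
p₀ = P(outcome | unexposed) = 2265/4595 = 0.49293
Under exogeneity alone the bounds on PN are max{0,(p₁−p₀)/p₁} ≤ PN ≤ min{1,(1−p₀)/p₁}.
  lower = (p₁ − p₀)/p₁ = 0.079737 / 0.57266 ≈ 0.1392
  upper = min{1, (1 − p₀)/p₁} = 0.50707 / 0.57266 ≈ 0.8855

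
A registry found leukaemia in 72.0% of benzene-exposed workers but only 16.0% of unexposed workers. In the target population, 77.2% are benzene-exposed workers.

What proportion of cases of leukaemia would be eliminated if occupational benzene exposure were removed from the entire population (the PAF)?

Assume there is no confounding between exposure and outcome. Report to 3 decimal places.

p₁ = 0.72, p₀ = 0.16.
Overall risk P(Y=1) = π·p₁ + (1−π)·p₀ = 0.772×0.72 + 0.228×0.16 = 0.59232.
Under exogeneity, PAF = [P(Y=1) − p₀] / P(Y=1).
PAF = (0.59232 − 0.16) / 0.59232 ≈ 0.7299

PAF ≈ 0.730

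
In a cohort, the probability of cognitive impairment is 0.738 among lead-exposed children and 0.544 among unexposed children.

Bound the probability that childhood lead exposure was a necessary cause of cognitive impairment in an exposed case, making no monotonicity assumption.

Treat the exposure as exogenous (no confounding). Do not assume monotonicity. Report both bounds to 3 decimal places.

Let p₁ = 0.738, p₀ = 0.544.
Under exogeneity alone the bounds on PN are max{0,(p₁−p₀)/p₁} ≤ PN ≤ min{1,(1−p₀)/p₁}.
  lower = (p₁ − p₀)/p₁ = 0.194 / 0.738 ≈ 0.2629
  upper = min{1, (1 − p₀)/p₁} = 0.456 / 0.738 ≈ 0.6179

0.263 ≤ PN ≤ 0.618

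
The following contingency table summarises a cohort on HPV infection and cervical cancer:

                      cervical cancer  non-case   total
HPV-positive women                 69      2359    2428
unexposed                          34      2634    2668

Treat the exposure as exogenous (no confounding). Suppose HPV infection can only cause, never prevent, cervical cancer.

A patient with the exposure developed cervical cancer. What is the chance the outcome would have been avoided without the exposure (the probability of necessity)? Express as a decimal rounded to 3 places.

PN ≈ 0.552

p₁ = P(outcome | exposed) = 69/2428 = 0.028418
p₀ = P(outcome | unexposed) = 34/2668 = 0.012744
Under exogeneity and monotonicity, PN = (p₁ − p₀) / p₁.
PN = (0.028418 − 0.012744) / 0.028418 = 0.015675 / 0.028418 ≈ 0.5516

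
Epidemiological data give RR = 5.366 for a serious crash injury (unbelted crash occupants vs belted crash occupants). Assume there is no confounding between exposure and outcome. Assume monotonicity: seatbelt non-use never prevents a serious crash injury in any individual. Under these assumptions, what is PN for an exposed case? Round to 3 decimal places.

Under exogeneity and monotonicity, PN = (RR − 1) / RR = 1 − 1/RR.
PN = (5.366 − 1) / 5.366 = 4.366 / 5.366 ≈ 0.8136

PN ≈ 0.814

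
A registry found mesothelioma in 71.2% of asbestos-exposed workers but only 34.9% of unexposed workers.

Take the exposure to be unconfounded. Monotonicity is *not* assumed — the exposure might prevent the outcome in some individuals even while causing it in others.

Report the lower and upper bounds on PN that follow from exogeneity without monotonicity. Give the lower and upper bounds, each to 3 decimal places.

0.510 ≤ PN ≤ 0.914

p₁ = 0.712, p₀ = 0.349.
Under exogeneity alone the bounds on PN are max{0,(p₁−p₀)/p₁} ≤ PN ≤ min{1,(1−p₀)/p₁}.
  lower = (p₁ − p₀)/p₁ = 0.363 / 0.712 ≈ 0.5098
  upper = min{1, (1 − p₀)/p₁} = 0.651 / 0.712 ≈ 0.9143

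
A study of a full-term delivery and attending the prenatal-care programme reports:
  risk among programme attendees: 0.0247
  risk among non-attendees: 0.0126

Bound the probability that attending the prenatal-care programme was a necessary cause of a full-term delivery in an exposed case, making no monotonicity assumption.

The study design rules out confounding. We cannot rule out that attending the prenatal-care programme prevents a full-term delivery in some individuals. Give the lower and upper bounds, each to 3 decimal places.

0.490 ≤ PN ≤ 1.000

Let p₁ = 0.0247, p₀ = 0.0126.
Under exogeneity alone the bounds on PN are max{0,(p₁−p₀)/p₁} ≤ PN ≤ min{1,(1−p₀)/p₁}.
  lower = (p₁ − p₀)/p₁ = 0.0121 / 0.0247 ≈ 0.4899
  upper = min{1, (1 − p₀)/p₁} = 0.9874 / 0.0247 ≈ 39.9757 → capped at 1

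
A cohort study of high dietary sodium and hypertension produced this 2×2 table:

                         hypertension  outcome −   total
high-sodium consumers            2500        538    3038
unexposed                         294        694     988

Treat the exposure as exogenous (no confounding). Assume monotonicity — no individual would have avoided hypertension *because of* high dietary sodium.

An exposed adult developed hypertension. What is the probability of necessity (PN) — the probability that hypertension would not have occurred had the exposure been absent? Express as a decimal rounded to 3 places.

p₁ = P(outcome | exposed) = 2500/3038 = 0.82291
p₀ = P(outcome | unexposed) = 294/988 = 0.29757
Under exogeneity and monotonicity, PN = (p₁ − p₀) / p₁.
PN = (0.82291 − 0.29757) / 0.82291 = 0.52534 / 0.82291 ≈ 0.6384

PN ≈ 0.638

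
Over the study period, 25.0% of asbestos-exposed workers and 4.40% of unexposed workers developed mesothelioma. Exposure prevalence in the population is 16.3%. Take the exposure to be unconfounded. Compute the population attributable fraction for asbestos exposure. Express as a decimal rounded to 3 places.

PAF ≈ 0.433

p₁ = 0.25, p₀ = 0.044.
Overall risk P(Y=1) = π·p₁ + (1−π)·p₀ = 0.163×0.25 + 0.837×0.044 = 0.077578.
Under exogeneity, PAF = [P(Y=1) − p₀] / P(Y=1).
PAF = (0.077578 − 0.044) / 0.077578 ≈ 0.4328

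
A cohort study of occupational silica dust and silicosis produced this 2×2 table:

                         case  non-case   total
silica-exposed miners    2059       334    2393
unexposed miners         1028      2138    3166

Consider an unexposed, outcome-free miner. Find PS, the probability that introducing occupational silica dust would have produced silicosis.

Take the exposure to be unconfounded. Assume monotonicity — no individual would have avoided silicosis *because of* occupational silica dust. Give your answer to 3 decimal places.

p₁ = P(outcome | exposed) = 2059/2393 = 0.86043
p₀ = P(outcome | unexposed) = 1028/3166 = 0.3247
Under exogeneity and monotonicity, PS = (p₁ − p₀)/(1 − p₀).
PS = (0.86043 − 0.3247) / 0.6753 ≈ 0.7933

PS ≈ 0.793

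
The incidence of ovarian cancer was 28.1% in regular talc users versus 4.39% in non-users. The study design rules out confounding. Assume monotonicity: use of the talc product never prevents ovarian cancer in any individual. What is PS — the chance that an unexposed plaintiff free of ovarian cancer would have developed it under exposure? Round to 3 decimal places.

p₁ = 0.281, p₀ = 0.0439.
Under exogeneity and monotonicity, PS = (p₁ − p₀) / (1 − p₀).
PS = (0.281 − 0.0439) / (1 − 0.0439) = 0.2371 / 0.9561 ≈ 0.2480

PS ≈ 0.248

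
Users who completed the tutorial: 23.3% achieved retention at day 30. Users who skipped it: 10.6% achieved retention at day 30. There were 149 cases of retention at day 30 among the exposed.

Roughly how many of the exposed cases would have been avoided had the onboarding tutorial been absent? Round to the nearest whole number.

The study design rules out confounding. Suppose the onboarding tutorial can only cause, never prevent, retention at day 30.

about 81 cases

p₁ = 0.233, p₀ = 0.106.
PN = (p₁ − p₀)/p₁ = (0.233 − 0.106) / 0.233 ≈ 0.54506.
Attributable cases ≈ PN × (exposed cases) = 0.54506 × 149 ≈ 81.21.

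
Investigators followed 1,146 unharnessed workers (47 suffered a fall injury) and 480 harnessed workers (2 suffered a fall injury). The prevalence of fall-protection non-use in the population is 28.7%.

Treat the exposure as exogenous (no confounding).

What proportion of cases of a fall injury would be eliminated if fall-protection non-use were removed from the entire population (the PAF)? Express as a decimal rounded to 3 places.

p₁ = P(outcome | exposed) = 47/1146 = 0.041012
p₀ = P(outcome | unexposed) = 2/480 = 0.0041667
Overall risk P(Y=1) = π·p₁ + (1−π)·p₀ = 0.287×0.041012 + 0.713×0.0041667 = 0.014741.
Under exogeneity, PAF = [P(Y=1) − p₀] / P(Y=1).
PAF = (0.014741 − 0.0041667) / 0.014741 ≈ 0.7173

PAF ≈ 0.717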